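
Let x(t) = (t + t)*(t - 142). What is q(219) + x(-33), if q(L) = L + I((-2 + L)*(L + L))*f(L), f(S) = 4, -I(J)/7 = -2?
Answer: 11825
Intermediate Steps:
I(J) = 14 (I(J) = -7*(-2) = 14)
q(L) = 56 + L (q(L) = L + 14*4 = L + 56 = 56 + L)
x(t) = 2*t*(-142 + t) (x(t) = (2*t)*(-142 + t) = 2*t*(-142 + t))
q(219) + x(-33) = (56 + 219) + 2*(-33)*(-142 - 33) = 275 + 2*(-33)*(-175) = 275 + 11550 = 11825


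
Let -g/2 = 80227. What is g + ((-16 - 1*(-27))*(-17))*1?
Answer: -160641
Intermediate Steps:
g = -160454 (g = -2*80227 = -160454)
g + ((-16 - 1*(-27))*(-17))*1 = -160454 + ((-16 - 1*(-27))*(-17))*1 = -160454 + ((-16 + 27)*(-17))*1 = -160454 + (11*(-17))*1 = -160454 - 187*1 = -160454 - 187 = -160641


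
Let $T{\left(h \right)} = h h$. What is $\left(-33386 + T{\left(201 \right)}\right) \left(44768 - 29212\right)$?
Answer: $109125340$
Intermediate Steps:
$T{\left(h \right)} = h^{2}$
$\left(-33386 + T{\left(201 \right)}\right) \left(44768 - 29212\right) = \left(-33386 + 201^{2}\right) \left(44768 - 29212\right) = \left(-33386 + 40401\right) 15556 = 7015 \cdot 15556 = 109125340$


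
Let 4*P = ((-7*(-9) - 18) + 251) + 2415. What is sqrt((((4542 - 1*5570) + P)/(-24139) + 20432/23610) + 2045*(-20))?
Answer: I*sqrt(13284477827791054093605)/569921790 ≈ 202.24*I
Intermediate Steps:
P = 2711/4 (P = (((-7*(-9) - 18) + 251) + 2415)/4 = (((63 - 18) + 251) + 2415)/4 = ((45 + 251) + 2415)/4 = (296 + 2415)/4 = (1/4)*2711 = 2711/4 ≈ 677.75)
sqrt((((4542 - 1*5570) + P)/(-24139) + 20432/23610) + 2045*(-20)) = sqrt((((4542 - 1*5570) + 2711/4)/(-24139) + 20432/23610) + 2045*(-20)) = sqrt((((4542 - 5570) + 2711/4)*(-1/24139) + 20432*(1/23610)) - 40900) = sqrt(((-1028 + 2711/4)*(-1/24139) + 10216/11805) - 40900) = sqrt((-1401/4*(-1/24139) + 10216/11805) - 40900) = sqrt((1401/96556 + 10216/11805) - 40900) = sqrt(1002954901/1139843580 - 40900) = sqrt(-46618599467099/1139843580) = I*sqrt(13284477827791054093605)/569921790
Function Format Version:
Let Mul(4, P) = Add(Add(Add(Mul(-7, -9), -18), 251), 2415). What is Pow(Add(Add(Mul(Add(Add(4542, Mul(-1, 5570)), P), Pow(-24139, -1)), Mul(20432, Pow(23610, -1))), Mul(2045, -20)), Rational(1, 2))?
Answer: Mul(Rational(1, 569921790), I, Pow(13284477827791054093605, Rational(1, 2))) ≈ Mul(202.24, I)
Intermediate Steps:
P = Rational(2711, 4) (P = Mul(Rational(1, 4), Add(Add(Add(Mul(-7, -9), -18), 251), 2415)) = Mul(Rational(1, 4), Add(Add(Add(63, -18), 251), 2415)) = Mul(Rational(1, 4), Add(Add(45, 251), 2415)) = Mul(Rational(1, 4), Add(296, 2415)) = Mul(Rational(1, 4), 2711) = Rational(2711, 4) ≈ 677.75)
Pow(Add(Add(Mul(Add(Add(4542, Mul(-1, 5570)), P), Pow(-24139, -1)), Mul(20432, Pow(23610, -1))), Mul(2045, -20)), Rational(1, 2)) = Pow(Add(Add(Mul(Add(Add(4542, Mul(-1, 5570)), Rational(2711, 4)), Pow(-24139, -1)), Mul(20432, Pow(23610, -1))), Mul(2045, -20)), Rational(1, 2)) = Pow(Add(Add(Mul(Add(Add(4542, -5570), Rational(2711, 4)), Rational(-1, 24139)), Mul(20432, Rational(1, 23610))), -40900), Rational(1, 2)) = Pow(Add(Add(Mul(Add(-1028, Rational(2711, 4)), Rational(-1, 24139)), Rational(10216, 11805)), -40900), Rational(1, 2)) = Pow(Add(Add(Mul(Rational(-1401, 4), Rational(-1, 24139)), Rational(10216, 11805)), -40900), Rational(1, 2)) = Pow(Add(Add(Rational(1401, 96556), Rational(10216, 11805)), -40900), Rational(1, 2)) = Pow(Add(Rational(1002954901, 1139843580), -40900), Rational(1, 2)) = Pow(Rational(-46618599467099, 1139843580), Rational(1, 2)) = Mul(Rational(1, 569921790), I, Pow(13284477827791054093605, Rational(1, 2)))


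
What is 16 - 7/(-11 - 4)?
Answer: 247/15 ≈ 16.467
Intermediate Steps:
16 - 7/(-11 - 4) = 16 - 7/(-15) = 16 - 1/15*(-7) = 16 + 7/15 = 247/15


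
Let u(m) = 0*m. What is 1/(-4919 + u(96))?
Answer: -1/4919 ≈ -0.00020329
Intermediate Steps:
u(m) = 0
1/(-4919 + u(96)) = 1/(-4919 + 0) = 1/(-4919) = -1/4919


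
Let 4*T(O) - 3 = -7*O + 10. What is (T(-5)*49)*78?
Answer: 45864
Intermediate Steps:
T(O) = 13/4 - 7*O/4 (T(O) = ¾ + (-7*O + 10)/4 = ¾ + (10 - 7*O)/4 = ¾ + (5/2 - 7*O/4) = 13/4 - 7*O/4)
(T(-5)*49)*78 = ((13/4 - 7/4*(-5))*49)*78 = ((13/4 + 35/4)*49)*78 = (12*49)*78 = 588*78 = 45864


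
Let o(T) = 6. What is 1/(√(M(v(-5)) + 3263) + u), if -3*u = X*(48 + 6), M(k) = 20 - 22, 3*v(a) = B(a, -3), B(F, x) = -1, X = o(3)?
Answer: -36/2801 - √3261/8403 ≈ -0.019648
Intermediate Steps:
X = 6
v(a) = -⅓ (v(a) = (⅓)*(-1) = -⅓)
M(k) = -2
u = -108 (u = -2*(48 + 6) = -2*54 = -⅓*324 = -108)
1/(√(M(v(-5)) + 3263) + u) = 1/(√(-2 + 3263) - 108) = 1/(√3261 - 108) = 1/(-108 + √3261)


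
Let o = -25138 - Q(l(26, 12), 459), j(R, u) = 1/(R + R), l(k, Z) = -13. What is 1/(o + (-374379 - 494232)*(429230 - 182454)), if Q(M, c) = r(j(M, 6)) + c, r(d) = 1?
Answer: -1/214352373734 ≈ -4.6652e-12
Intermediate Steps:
j(R, u) = 1/(2*R)
Q(M, c) = 1 + c
o = -25598 (o = -25138 - (1 + 459) = -25138 - 1*460 = -25138 - 460 = -25598)
1/(o + (-374379 - 494232)*(429230 - 182454)) = 1/(-25598 + (-374379 - 494232)*(429230 - 182454)) = 1/(-25598 - 868611*246776) = 1/(-25598 - 214352348136) = 1/(-214352373734) = -1/214352373734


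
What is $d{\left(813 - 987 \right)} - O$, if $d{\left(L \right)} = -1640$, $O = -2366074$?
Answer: $2364434$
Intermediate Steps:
$d{\left(813 - 987 \right)} - O = -1640 - -2366074 = -1640 + 2366074 = 2364434$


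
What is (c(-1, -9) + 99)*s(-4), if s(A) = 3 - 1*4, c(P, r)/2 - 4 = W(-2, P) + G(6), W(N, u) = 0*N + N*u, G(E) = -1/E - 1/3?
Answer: -110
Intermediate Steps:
G(E) = -⅓ - 1/E (G(E) = -1/E - 1*⅓ = -1/E - ⅓ = -⅓ - 1/E)
W(N, u) = N*u (W(N, u) = 0 + N*u = N*u)
c(P, r) = 7 - 4*P (c(P, r) = 8 + 2*(-2*P + (⅓)*(-3 - 1*6)/6) = 8 + 2*(-2*P + (⅓)*(⅙)*(-3 - 6)) = 8 + 2*(-2*P + (⅓)*(⅙)*(-9)) = 8 + 2*(-2*P - ½) = 8 + 2*(-½ - 2*P) = 8 + (-1 - 4*P) = 7 - 4*P)
s(A) = -1 (s(A) = 3 - 4 = -1)
(c(-1, -9) + 99)*s(-4) = ((7 - 4*(-1)) + 99)*(-1) = ((7 + 4) + 99)*(-1) = (11 + 99)*(-1) = 110*(-1) = -110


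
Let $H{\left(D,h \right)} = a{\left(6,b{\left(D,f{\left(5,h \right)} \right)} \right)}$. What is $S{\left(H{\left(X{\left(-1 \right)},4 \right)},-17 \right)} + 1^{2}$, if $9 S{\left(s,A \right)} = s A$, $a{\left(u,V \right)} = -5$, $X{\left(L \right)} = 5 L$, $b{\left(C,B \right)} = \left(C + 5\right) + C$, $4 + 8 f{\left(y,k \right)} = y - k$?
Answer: $\frac{94}{9} \approx 10.444$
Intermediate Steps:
$f{\left(y,k \right)} = - \frac{1}{2} - \frac{k}{8} + \frac{y}{8}$ ($f{\left(y,k \right)} = - \frac{1}{2} + \frac{y - k}{8} = - \frac{1}{2} - \left(- \frac{y}{8} + \frac{k}{8}\right) = - \frac{1}{2} - \frac{k}{8} + \frac{y}{8}$)
$b{\left(C,B \right)} = 5 + 2 C$ ($b{\left(C,B \right)} = \left(5 + C\right) + C = 5 + 2 C$)
$H{\left(D,h \right)} = -5$
$S{\left(s,A \right)} = \frac{A s}{9}$ ($S{\left(s,A \right)} = \frac{s A}{9} = \frac{A s}{9}$)
$S{\left(H{\left(X{\left(-1 \right)},4 \right)},-17 \right)} + 1^{2} = \frac{1}{9} \left(-17\right) \left(-5\right) + 1^{2} = \frac{85}{9} + 1 = \frac{94}{9}$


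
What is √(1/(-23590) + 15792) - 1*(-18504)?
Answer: 18504 + √8788060051610/23590 ≈ 18630.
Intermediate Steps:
√(1/(-23590) + 15792) - 1*(-18504) = √(-1/23590 + 15792) + 18504 = √(372533279/23590) + 18504 = √8788060051610/23590 + 18504 = 18504 + √8788060051610/23590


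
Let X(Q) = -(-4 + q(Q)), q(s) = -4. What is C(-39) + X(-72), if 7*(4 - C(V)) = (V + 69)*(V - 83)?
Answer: 3744/7 ≈ 534.86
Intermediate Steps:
C(V) = 4 - (-83 + V)*(69 + V)/7 (C(V) = 4 - (V + 69)*(V - 83)/7 = 4 - (69 + V)*(-83 + V)/7 = 4 - (-83 + V)*(69 + V)/7)
X(Q) = 8 (X(Q) = -(-4 - 4) = -1*(-8) = 8)
C(-39) + X(-72) = (5755/7 + 2*(-39) - 1/7*(-39)**2) + 8 = (5755/7 - 78 - 1/7*1521) + 8 = (5755/7 - 78 - 1521/7) + 8 = 3688/7 + 8 = 3744/7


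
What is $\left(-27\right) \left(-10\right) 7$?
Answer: $1890$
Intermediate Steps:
$\left(-27\right) \left(-10\right) 7 = 270 \cdot 7 = 1890$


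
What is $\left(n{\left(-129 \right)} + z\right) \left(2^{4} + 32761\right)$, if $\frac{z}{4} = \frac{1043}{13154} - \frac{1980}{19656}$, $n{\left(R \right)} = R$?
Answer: $- \frac{7596928540177}{1795521} \approx -4.231 \cdot 10^{6}$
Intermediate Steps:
$z = - \frac{153992}{1795521}$ ($z = 4 \left(\frac{1043}{13154} - \frac{1980}{19656}\right) = 4 \left(1043 \cdot \frac{1}{13154} - \frac{55}{546}\right) = 4 \left(\frac{1043}{13154} - \frac{55}{546}\right) = 4 \left(- \frac{38498}{1795521}\right) = - \frac{153992}{1795521} \approx -0.085765$)
$\left(n{\left(-129 \right)} + z\right) \left(2^{4} + 32761\right) = \left(-129 - \frac{153992}{1795521}\right) \left(2^{4} + 32761\right) = - \frac{231776201 \left(16 + 32761\right)}{1795521} = \left(- \frac{231776201}{1795521}\right) 32777 = - \frac{7596928540177}{1795521}$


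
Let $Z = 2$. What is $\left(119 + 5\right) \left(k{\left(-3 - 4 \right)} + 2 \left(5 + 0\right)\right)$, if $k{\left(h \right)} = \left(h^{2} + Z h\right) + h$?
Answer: $4712$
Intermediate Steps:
$k{\left(h \right)} = h^{2} + 3 h$ ($k{\left(h \right)} = \left(h^{2} + 2 h\right) + h = h^{2} + 3 h$)
$\left(119 + 5\right) \left(k{\left(-3 - 4 \right)} + 2 \left(5 + 0\right)\right) = \left(119 + 5\right) \left(\left(-3 - 4\right) \left(3 - 7\right) + 2 \left(5 + 0\right)\right) = 124 \left(\left(-3 - 4\right) \left(3 - 7\right) + 2 \cdot 5\right) = 124 \left(- 7 \left(3 - 7\right) + 10\right) = 124 \left(\left(-7\right) \left(-4\right) + 10\right) = 124 \left(28 + 10\right) = 124 \cdot 38 = 4712$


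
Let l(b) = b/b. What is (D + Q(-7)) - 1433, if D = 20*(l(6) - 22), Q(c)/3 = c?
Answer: -1874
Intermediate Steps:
l(b) = 1
Q(c) = 3*c
D = -420 (D = 20*(1 - 22) = 20*(-21) = -420)
(D + Q(-7)) - 1433 = (-420 + 3*(-7)) - 1433 = (-420 - 21) - 1433 = -441 - 1433 = -1874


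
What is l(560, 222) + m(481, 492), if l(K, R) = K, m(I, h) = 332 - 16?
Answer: 876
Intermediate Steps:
m(I, h) = 316
l(560, 222) + m(481, 492) = 560 + 316 = 876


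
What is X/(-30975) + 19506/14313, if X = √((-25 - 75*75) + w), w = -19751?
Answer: 6502/4771 - I*√25401/30975 ≈ 1.3628 - 0.0051453*I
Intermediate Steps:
X = I*√25401 (X = √((-25 - 75*75) - 19751) = √((-25 - 5625) - 19751) = √(-5650 - 19751) = √(-25401) = I*√25401 ≈ 159.38*I)
X/(-30975) + 19506/14313 = (I*√25401)/(-30975) + 19506/14313 = (I*√25401)*(-1/30975) + 19506*(1/14313) = -I*√25401/30975 + 6502/4771 = 6502/4771 - I*√25401/30975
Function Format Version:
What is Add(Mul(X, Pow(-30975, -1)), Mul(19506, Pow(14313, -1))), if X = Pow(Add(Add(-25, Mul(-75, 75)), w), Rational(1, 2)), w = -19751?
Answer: Add(Rational(6502, 4771), Mul(Rational(-1, 30975), I, Pow(25401, Rational(1, 2)))) ≈ Add(1.3628, Mul(-0.0051453, I))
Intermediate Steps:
X = Mul(I, Pow(25401, Rational(1, 2))) (X = Pow(Add(Add(-25, Mul(-75, 75)), -19751), Rational(1, 2)) = Pow(Add(Add(-25, -5625), -19751), Rational(1, 2)) = Pow(Add(-5650, -19751), Rational(1, 2)) = Pow(-25401, Rational(1, 2)) = Mul(I, Pow(25401, Rational(1, 2))) ≈ Mul(159.38, I))
Add(Mul(X, Pow(-30975, -1)), Mul(19506, Pow(14313, -1))) = Add(Mul(Mul(I, Pow(25401, Rational(1, 2))), Pow(-30975, -1)), Mul(19506, Pow(14313, -1))) = Add(Mul(Mul(I, Pow(25401, Rational(1, 2))), Rational(-1, 30975)), Mul(19506, Rational(1, 14313))) = Add(Mul(Rational(-1, 30975), I, Pow(25401, Rational(1, 2))), Rational(6502, 4771)) = Add(Rational(6502, 4771), Mul(Rational(-1, 30975), I, Pow(25401, Rational(1, 2))))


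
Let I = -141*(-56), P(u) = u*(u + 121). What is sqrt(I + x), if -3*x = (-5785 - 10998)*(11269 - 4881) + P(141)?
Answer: 5*sqrt(12863586)/3 ≈ 5977.6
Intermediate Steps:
P(u) = u*(121 + u)
I = 7896
x = 107172862/3 (x = -((-5785 - 10998)*(11269 - 4881) + 141*(121 + 141))/3 = -(-16783*6388 + 141*262)/3 = -(-107209804 + 36942)/3 = -1/3*(-107172862) = 107172862/3 ≈ 3.5724e+7)
sqrt(I + x) = sqrt(7896 + 107172862/3) = sqrt(107196550/3) = 5*sqrt(12863586)/3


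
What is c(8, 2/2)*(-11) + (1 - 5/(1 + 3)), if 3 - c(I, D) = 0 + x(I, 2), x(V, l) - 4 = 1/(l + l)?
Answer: 27/2 ≈ 13.500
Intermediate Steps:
x(V, l) = 4 + 1/(2*l) (x(V, l) = 4 + 1/(l + l) = 4 + 1/(2*l))
c(I, D) = -5/4 (c(I, D) = 3 - (0 + (4 + (1/2)/2)) = 3 - (0 + (4 + (1/2)*(1/2))) = 3 - (0 + (4 + 1/4)) = 3 - (0 + 17/4) = 3 - 1*17/4 = 3 - 17/4 = -5/4)
c(8, 2/2)*(-11) + (1 - 5/(1 + 3)) = -5/4*(-11) + (1 - 5/(1 + 3)) = 55/4 + (1 - 5/4) = 55/4 - 1/4 = 27/2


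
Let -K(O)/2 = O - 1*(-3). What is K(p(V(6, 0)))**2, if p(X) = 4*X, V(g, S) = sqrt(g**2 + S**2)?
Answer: 2916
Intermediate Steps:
V(g, S) = sqrt(S**2 + g**2)
K(O) = -6 - 2*O (K(O) = -2*(O - 1*(-3)) = -2*(O + 3) = -2*(3 + O) = -6 - 2*O)
K(p(V(6, 0)))**2 = (-6 - 8*sqrt(0**2 + 6**2))**2 = (-6 - 8*sqrt(0 + 36))**2 = (-6 - 8*sqrt(36))**2 = (-6 - 8*6)**2 = (-6 - 2*24)**2 = (-6 - 48)**2 = (-54)**2 = 2916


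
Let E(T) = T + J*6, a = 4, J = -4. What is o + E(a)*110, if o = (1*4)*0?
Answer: -2200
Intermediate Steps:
E(T) = -24 + T (E(T) = T - 4*6 = T - 24 = -24 + T)
o = 0 (o = 4*0 = 0)
o + E(a)*110 = 0 + (-24 + 4)*110 = 0 - 20*110 = 0 - 2200 = -2200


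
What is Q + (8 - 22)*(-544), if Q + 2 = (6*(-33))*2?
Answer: 7218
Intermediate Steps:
Q = -398 (Q = -2 + (6*(-33))*2 = -2 - 198*2 = -2 - 396 = -398)
Q + (8 - 22)*(-544) = -398 + (8 - 22)*(-544) = -398 - 14*(-544) = -398 + 7616 = 7218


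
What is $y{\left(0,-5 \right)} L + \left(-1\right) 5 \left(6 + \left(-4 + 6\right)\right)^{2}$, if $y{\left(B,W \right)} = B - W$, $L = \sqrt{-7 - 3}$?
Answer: $-320 + 5 i \sqrt{10} \approx -320.0 + 15.811 i$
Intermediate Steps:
$L = i \sqrt{10}$ ($L = \sqrt{-10} = i \sqrt{10} \approx 3.1623 i$)
$y{\left(0,-5 \right)} L + \left(-1\right) 5 \left(6 + \left(-4 + 6\right)\right)^{2} = \left(0 - -5\right) i \sqrt{10} + \left(-1\right) 5 \left(6 + \left(-4 + 6\right)\right)^{2} = \left(0 + 5\right) i \sqrt{10} - 5 \left(6 + 2\right)^{2} = 5 i \sqrt{10} - 5 \cdot 8^{2} = 5 i \sqrt{10} - 320 = -320 + 5 i \sqrt{10}$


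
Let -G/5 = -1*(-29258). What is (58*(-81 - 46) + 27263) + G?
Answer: -126393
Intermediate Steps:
G = -146290 (G = -(-5)*(-29258) = -5*29258 = -146290)
(58*(-81 - 46) + 27263) + G = (58*(-81 - 46) + 27263) - 146290 = (58*(-127) + 27263) - 146290 = (-7366 + 27263) - 146290 = 19897 - 146290 = -126393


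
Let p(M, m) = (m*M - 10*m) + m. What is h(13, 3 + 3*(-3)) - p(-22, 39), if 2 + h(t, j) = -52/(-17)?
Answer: 20571/17 ≈ 1210.1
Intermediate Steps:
h(t, j) = 18/17 (h(t, j) = -2 - 52/(-17) = -2 - 52*(-1/17) = -2 + 52/17 = 18/17)
p(M, m) = -9*m + M*m (p(M, m) = (M*m - 10*m) + m = (-10*m + M*m) + m = -9*m + M*m)
h(13, 3 + 3*(-3)) - p(-22, 39) = 18/17 - 39*(-9 - 22) = 18/17 - 39*(-31) = 18/17 - 1*(-1209) = 18/17 + 1209 = 20571/17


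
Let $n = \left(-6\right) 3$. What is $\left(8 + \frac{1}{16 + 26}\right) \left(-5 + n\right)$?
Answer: $- \frac{7751}{42} \approx -184.55$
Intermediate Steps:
$n = -18$
$\left(8 + \frac{1}{16 + 26}\right) \left(-5 + n\right) = \left(8 + \frac{1}{16 + 26}\right) \left(-5 - 18\right) = \left(8 + \frac{1}{42}\right) \left(-23\right) = \frac{337}{42} \left(-23\right) = - \frac{7751}{42}$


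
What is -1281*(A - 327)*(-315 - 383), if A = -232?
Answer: -499823142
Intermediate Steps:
-1281*(A - 327)*(-315 - 383) = -1281*(-232 - 327)*(-315 - 383) = -(-716079)*(-698) = -1281*390182 = -499823142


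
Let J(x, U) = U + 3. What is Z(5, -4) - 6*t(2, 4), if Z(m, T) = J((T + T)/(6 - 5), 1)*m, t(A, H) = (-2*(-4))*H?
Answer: -172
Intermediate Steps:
J(x, U) = 3 + U
t(A, H) = 8*H
Z(m, T) = 4*m (Z(m, T) = (3 + 1)*m = 4*m)
Z(5, -4) - 6*t(2, 4) = 4*5 - 48*4 = 20 - 6*32 = 20 - 192 = -172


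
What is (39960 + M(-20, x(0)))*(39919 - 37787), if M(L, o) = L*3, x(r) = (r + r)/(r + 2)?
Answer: 85066800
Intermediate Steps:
x(r) = 2*r/(2 + r) (x(r) = (2*r)/(2 + r) = 2*r/(2 + r))
M(L, o) = 3*L
(39960 + M(-20, x(0)))*(39919 - 37787) = (39960 + 3*(-20))*(39919 - 37787) = (39960 - 60)*2132 = 39900*2132 = 85066800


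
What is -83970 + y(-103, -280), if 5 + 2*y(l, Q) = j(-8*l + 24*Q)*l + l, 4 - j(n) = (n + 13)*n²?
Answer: -10532246880422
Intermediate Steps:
j(n) = 4 - n²*(13 + n) (j(n) = 4 - (n + 13)*n² = 4 - (13 + n)*n² = 4 - n²*(13 + n))
y(l, Q) = -5/2 + l/2 + l*(4 - (-8*l + 24*Q)³ - 13*(-8*l + 24*Q)²)/2 (y(l, Q) = -5/2 + ((4 - (-8*l + 24*Q)³ - 13*(-8*l + 24*Q)²)*l + l)/2 = -5/2 + (l*(4 - (-8*l + 24*Q)³ - 13*(-8*l + 24*Q)²) + l)/2 = -5/2 + (l + l*(4 - (-8*l + 24*Q)³ - 13*(-8*l + 24*Q)²))/2 = -5/2 + (l/2 + l*(4 - (-8*l + 24*Q)³ - 13*(-8*l + 24*Q)²)/2) = -5/2 + l/2 + l*(4 - (-8*l + 24*Q)³ - 13*(-8*l + 24*Q)²)/2)
-83970 + y(-103, -280) = -83970 + (-5/2 + (½)*(-103) - 2*(-103)*(-1 + 128*(-1*(-103) + 3*(-280))³ + 208*(-1*(-103) + 3*(-280))²)) = -83970 + (-5/2 - 103/2 - 2*(-103)*(-1 + 128*(103 - 840)³ + 208*(103 - 840)²)) = -83970 + (-5/2 - 103/2 - 2*(-103)*(-1 + 128*(-737)³ + 208*(-737)²)) = -83970 + (-5/2 - 103/2 - 2*(-103)*(-1 + 128*(-400315553) + 208*543169)) = -83970 + (-5/2 - 103/2 - 2*(-103)*(-1 - 51240390784 + 112979152)) = -83970 + (-5/2 - 103/2 - 2*(-103)*(-51127411633)) = -83970 + (-5/2 - 103/2 - 10532246796398) = -83970 - 10532246796452 = -10532246880422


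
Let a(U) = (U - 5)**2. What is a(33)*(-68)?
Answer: -53312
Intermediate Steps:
a(U) = (-5 + U)**2
a(33)*(-68) = (-5 + 33)**2*(-68) = 28**2*(-68) = 784*(-68) = -53312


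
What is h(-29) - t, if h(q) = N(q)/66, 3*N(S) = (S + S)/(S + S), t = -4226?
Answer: 836749/198 ≈ 4226.0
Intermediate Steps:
N(S) = ⅓ (N(S) = ((S + S)/(S + S))/3 = ((2*S)/((2*S)))/3 = ((2*S)*(1/(2*S)))/3 = (⅓)*1 = ⅓)
h(q) = 1/198 (h(q) = (⅓)/66 = (⅓)*(1/66) = 1/198)
h(-29) - t = 1/198 - 1*(-4226) = 1/198 + 4226 = 836749/198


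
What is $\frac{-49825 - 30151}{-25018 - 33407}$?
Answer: $\frac{79976}{58425} \approx 1.3689$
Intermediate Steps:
$\frac{-49825 - 30151}{-25018 - 33407} = - \frac{79976}{-58425} = \left(-79976\right) \left(- \frac{1}{58425}\right) = \frac{79976}{58425}$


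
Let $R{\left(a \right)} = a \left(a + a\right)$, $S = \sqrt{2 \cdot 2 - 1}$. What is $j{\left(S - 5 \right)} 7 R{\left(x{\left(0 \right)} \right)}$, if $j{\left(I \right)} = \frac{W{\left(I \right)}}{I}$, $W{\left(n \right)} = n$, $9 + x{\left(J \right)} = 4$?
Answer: $350$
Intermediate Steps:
$x{\left(J \right)} = -5$ ($x{\left(J \right)} = -9 + 4 = -5$)
$S = \sqrt{3}$ ($S = \sqrt{4 - 1} = \sqrt{3} \approx 1.732$)
$R{\left(a \right)} = 2 a^{2}$ ($R{\left(a \right)} = a 2 a = 2 a^{2}$)
$j{\left(I \right)} = 1$ ($j{\left(I \right)} = \frac{I}{I} = 1$)
$j{\left(S - 5 \right)} 7 R{\left(x{\left(0 \right)} \right)} = 1 \cdot 7 \cdot 2 \left(-5\right)^{2} = 7 \cdot 2 \cdot 25 = 7 \cdot 50 = 350$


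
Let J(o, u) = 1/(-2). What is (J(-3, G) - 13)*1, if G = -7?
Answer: -27/2 ≈ -13.500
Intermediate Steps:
J(o, u) = -1/2
(J(-3, G) - 13)*1 = (-1/2 - 13)*1 = -27/2*1 = -27/2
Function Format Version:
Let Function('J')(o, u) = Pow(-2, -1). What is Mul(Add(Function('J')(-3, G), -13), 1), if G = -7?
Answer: Rational(-27, 2) ≈ -13.500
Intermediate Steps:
Function('J')(o, u) = Rational(-1, 2)
Mul(Add(Function('J')(-3, G), -13), 1) = Mul(Add(Rational(-1, 2), -13), 1) = Mul(Rational(-27, 2), 1) = Rational(-27, 2)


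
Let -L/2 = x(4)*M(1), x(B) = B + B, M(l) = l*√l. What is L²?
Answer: 256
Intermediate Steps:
M(l) = l^(3/2)
x(B) = 2*B
L = -16 (L = -2*2*4*1^(3/2) = -16 ≈ -16.000)
L² = (-16)² = 256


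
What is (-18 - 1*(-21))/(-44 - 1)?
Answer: -1/15 ≈ -0.066667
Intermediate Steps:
(-18 - 1*(-21))/(-44 - 1) = (-18 + 21)/(-45) = 3*(-1/45) = -1/15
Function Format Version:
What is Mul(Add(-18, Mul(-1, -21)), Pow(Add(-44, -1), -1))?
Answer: Rational(-1, 15) ≈ -0.066667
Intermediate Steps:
Mul(Add(-18, Mul(-1, -21)), Pow(Add(-44, -1), -1)) = Mul(Add(-18, 21), Pow(-45, -1)) = Mul(3, Rational(-1, 45)) = Rational(-1, 15)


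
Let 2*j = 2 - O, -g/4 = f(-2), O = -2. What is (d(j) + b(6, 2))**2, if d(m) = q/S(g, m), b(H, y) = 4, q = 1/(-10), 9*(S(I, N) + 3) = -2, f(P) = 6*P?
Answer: 1366561/84100 ≈ 16.249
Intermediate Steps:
g = 48 (g = -24*(-2) = -4*(-12) = 48)
S(I, N) = -29/9 (S(I, N) = -3 + (1/9)*(-2) = -3 - 2/9 = -29/9)
q = -1/10 ≈ -0.10000
j = 2 (j = (2 - 1*(-2))/2 = (2 + 2)/2 = (1/2)*4 = 2)
d(m) = 9/290 (d(m) = -1/(10*(-29/9)) = -1/10*(-9/29) = 9/290)
(d(j) + b(6, 2))**2 = (9/290 + 4)**2 = (1169/290)**2 = 1366561/84100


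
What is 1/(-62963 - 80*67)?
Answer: -1/68323 ≈ -1.4636e-5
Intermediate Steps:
1/(-62963 - 80*67) = 1/(-62963 - 5360) = 1/(-68323) = -1/68323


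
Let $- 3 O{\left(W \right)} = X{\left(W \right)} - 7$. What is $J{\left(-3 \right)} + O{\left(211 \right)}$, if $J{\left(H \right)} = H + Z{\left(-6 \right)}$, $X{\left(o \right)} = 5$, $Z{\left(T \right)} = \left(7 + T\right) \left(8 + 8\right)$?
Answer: $\frac{41}{3} \approx 13.667$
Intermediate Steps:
$Z{\left(T \right)} = 112 + 16 T$ ($Z{\left(T \right)} = \left(7 + T\right) 16 = 112 + 16 T$)
$J{\left(H \right)} = 16 + H$ ($J{\left(H \right)} = H + \left(112 + 16 \left(-6\right)\right) = H + \left(112 - 96\right) = H + 16 = 16 + H$)
$O{\left(W \right)} = \frac{2}{3}$ ($O{\left(W \right)} = - \frac{5 - 7}{3} = \left(- \frac{1}{3}\right) \left(-2\right) = \frac{2}{3}$)
$J{\left(-3 \right)} + O{\left(211 \right)} = \left(16 - 3\right) + \frac{2}{3} = 13 + \frac{2}{3} = \frac{41}{3}$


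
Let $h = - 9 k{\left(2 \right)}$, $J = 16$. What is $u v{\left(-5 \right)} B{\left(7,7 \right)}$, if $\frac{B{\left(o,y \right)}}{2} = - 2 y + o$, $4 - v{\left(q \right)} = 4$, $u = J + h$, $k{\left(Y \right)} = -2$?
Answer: $0$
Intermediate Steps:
$h = 18$ ($h = \left(-9\right) \left(-2\right) = 18$)
$u = 34$ ($u = 16 + 18 = 34$)
$v{\left(q \right)} = 0$ ($v{\left(q \right)} = 4 - 4 = 0$)
$B{\left(o,y \right)} = - 4 y + 2 o$ ($B{\left(o,y \right)} = 2 \left(- 2 y + o\right) = 2 \left(o - 2 y\right) = - 4 y + 2 o$)
$u v{\left(-5 \right)} B{\left(7,7 \right)} = 34 \cdot 0 \left(\left(-4\right) 7 + 2 \cdot 7\right) = 0 \left(-28 + 14\right) = 0 \left(-14\right) = 0$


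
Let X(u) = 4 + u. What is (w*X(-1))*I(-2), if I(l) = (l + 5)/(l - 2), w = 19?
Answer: -171/4 ≈ -42.750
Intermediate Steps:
I(l) = (5 + l)/(-2 + l)
(w*X(-1))*I(-2) = (19*(4 - 1))*((5 - 2)/(-2 - 2)) = (19*3)*(3/(-4)) = 57*(-1/4*3) = 57*(-3/4) = -171/4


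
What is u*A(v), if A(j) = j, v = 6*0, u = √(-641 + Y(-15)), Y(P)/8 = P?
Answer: 0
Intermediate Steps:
Y(P) = 8*P
u = I*√761 (u = √(-641 + 8*(-15)) = √(-641 - 120) = √(-761) = I*√761 ≈ 27.586*I)
v = 0
u*A(v) = (I*√761)*0 = 0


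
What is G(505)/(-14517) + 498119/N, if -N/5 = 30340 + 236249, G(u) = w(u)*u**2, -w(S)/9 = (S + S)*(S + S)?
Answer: 346766977223896553/2150040285 ≈ 1.6128e+8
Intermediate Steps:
w(S) = -36*S**2 (w(S) = -9*(S + S)*(S + S) = -9*2*S*2*S = -36*S**2)
G(u) = -36*u**4 (G(u) = (-36*u**2)*u**2 = -36*u**4)
N = -1332945 (N = -5*(30340 + 236249) = -5*266589 = -1332945)
G(505)/(-14517) + 498119/N = -36*505**4/(-14517) + 498119/(-1332945) = -36*65037750625*(-1/14517) + 498119*(-1/1332945) = -2341359022500*(-1/14517) - 498119/1332945 = 260151002500/1613 - 498119/1332945 = 346766977223896553/2150040285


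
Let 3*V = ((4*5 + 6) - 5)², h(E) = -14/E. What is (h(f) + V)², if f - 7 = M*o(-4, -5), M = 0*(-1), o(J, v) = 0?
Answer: 21025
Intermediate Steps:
M = 0
f = 7 (f = 7 + 0*0 = 7 + 0 = 7)
V = 147 (V = ((4*5 + 6) - 5)²/3 = ((20 + 6) - 5)²/3 = (26 - 5)²/3 = (⅓)*21² = (⅓)*441 = 147)
(h(f) + V)² = (-14/7 + 147)² = (-14*⅐ + 147)² = (-2 + 147)² = 145² = 21025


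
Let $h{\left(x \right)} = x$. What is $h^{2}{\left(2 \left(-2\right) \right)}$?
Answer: $16$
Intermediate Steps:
$h^{2}{\left(2 \left(-2\right) \right)} = \left(2 \left(-2\right)\right)^{2} = \left(-4\right)^{2} = 16$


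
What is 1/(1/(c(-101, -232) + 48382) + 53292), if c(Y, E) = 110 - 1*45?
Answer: 48447/2581837525 ≈ 1.8765e-5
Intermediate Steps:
c(Y, E) = 65 (c(Y, E) = 110 - 45 = 65)
1/(1/(c(-101, -232) + 48382) + 53292) = 1/(1/(65 + 48382) + 53292) = 1/(1/48447 + 53292) = 1/(2581837525/48447) = 48447/2581837525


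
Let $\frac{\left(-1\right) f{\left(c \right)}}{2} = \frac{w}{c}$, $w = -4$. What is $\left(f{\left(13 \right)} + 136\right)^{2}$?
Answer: $\frac{3154176}{169} \approx 18664.0$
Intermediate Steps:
$f{\left(c \right)} = \frac{8}{c}$ ($f{\left(c \right)} = - 2 \left(- \frac{4}{c}\right) = \frac{8}{c}$)
$\left(f{\left(13 \right)} + 136\right)^{2} = \left(\frac{8}{13} + 136\right)^{2} = \left(\frac{1776}{13}\right)^{2} = \frac{3154176}{169}$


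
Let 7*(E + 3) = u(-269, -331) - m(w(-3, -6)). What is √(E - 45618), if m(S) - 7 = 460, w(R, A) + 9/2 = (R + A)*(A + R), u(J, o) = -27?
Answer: I*√2238887/7 ≈ 213.76*I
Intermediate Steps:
w(R, A) = -9/2 + (A + R)² (w(R, A) = -9/2 + (R + A)*(A + R) = -9/2 + (A + R)*(A + R) = -9/2 + (A + R)²)
m(S) = 467 (m(S) = 7 + 460 = 467)
E = -515/7 (E = -3 + (-27 - 1*467)/7 = -3 + (-27 - 467)/7 = -3 + (⅐)*(-494) = -3 - 494/7 = -515/7 ≈ -73.571)
√(E - 45618) = √(-515/7 - 45618) = √(-319841/7) = I*√2238887/7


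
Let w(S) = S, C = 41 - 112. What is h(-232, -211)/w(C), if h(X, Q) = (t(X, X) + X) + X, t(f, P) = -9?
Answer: 473/71 ≈ 6.6620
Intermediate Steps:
C = -71
h(X, Q) = -9 + 2*X (h(X, Q) = (-9 + X) + X = -9 + 2*X)
h(-232, -211)/w(C) = (-9 + 2*(-232))/(-71) = (-9 - 464)*(-1/71) = -473*(-1/71) = 473/71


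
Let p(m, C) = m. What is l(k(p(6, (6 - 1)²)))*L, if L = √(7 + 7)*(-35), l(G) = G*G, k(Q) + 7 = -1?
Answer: -2240*√14 ≈ -8381.3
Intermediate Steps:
k(Q) = -8 (k(Q) = -7 - 1 = -8)
l(G) = G²
L = -35*√14 (L = √14*(-35) = -35*√14 ≈ -130.96)
l(k(p(6, (6 - 1)²)))*L = (-8)²*(-35*√14) = 64*(-35*√14) = -2240*√14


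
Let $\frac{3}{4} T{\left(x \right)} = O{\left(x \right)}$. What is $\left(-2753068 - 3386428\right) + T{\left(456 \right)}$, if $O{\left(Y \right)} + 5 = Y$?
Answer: $- \frac{18416684}{3} \approx -6.1389 \cdot 10^{6}$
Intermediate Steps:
$O{\left(Y \right)} = -5 + Y$
$T{\left(x \right)} = - \frac{20}{3} + \frac{4 x}{3}$ ($T{\left(x \right)} = \frac{4 \left(-5 + x\right)}{3} = - \frac{20}{3} + \frac{4 x}{3}$)
$\left(-2753068 - 3386428\right) + T{\left(456 \right)} = \left(-2753068 - 3386428\right) + \left(- \frac{20}{3} + \frac{4}{3} \cdot 456\right) = -6139496 + \left(- \frac{20}{3} + 608\right) = -6139496 + \frac{1804}{3} = - \frac{18416684}{3}$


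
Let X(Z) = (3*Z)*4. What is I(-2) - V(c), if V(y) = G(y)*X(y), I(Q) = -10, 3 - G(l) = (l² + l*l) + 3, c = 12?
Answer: 41462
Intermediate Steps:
X(Z) = 12*Z
G(l) = -2*l² (G(l) = 3 - ((l² + l*l) + 3) = 3 - ((l² + l²) + 3) = 3 - (2*l² + 3) = 3 - (3 + 2*l²) = 3 + (-3 - 2*l²) = -2*l²)
V(y) = -24*y³ (V(y) = (-2*y²)*(12*y) = -24*y³)
I(-2) - V(c) = -10 - (-24)*12³ = -10 - (-24)*1728 = -10 - 1*(-41472) = -10 + 41472 = 41462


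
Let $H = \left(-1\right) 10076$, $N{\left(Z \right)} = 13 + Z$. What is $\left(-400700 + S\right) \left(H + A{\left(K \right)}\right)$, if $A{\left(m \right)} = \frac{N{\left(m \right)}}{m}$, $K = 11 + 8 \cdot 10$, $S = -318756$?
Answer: $\frac{50738914944}{7} \approx 7.2484 \cdot 10^{9}$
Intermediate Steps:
$K = 91$ ($K = 11 + 80 = 91$)
$H = -10076$
$A{\left(m \right)} = \frac{13 + m}{m}$
$\left(-400700 + S\right) \left(H + A{\left(K \right)}\right) = \left(-400700 - 318756\right) \left(-10076 + \frac{13 + 91}{91}\right) = - 719456 \left(-10076 + \frac{1}{91} \cdot 104\right) = - 719456 \left(-10076 + \frac{8}{7}\right) = \left(-719456\right) \left(- \frac{70524}{7}\right) = \frac{50738914944}{7}$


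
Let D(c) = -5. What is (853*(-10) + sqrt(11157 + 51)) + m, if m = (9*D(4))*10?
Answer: -8980 + 2*sqrt(2802) ≈ -8874.1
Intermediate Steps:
m = -450 (m = (9*(-5))*10 = -45*10 = -450)
(853*(-10) + sqrt(11157 + 51)) + m = (853*(-10) + sqrt(11157 + 51)) - 450 = (-8530 + sqrt(11208)) - 450 = (-8530 + 2*sqrt(2802)) - 450 = -8980 + 2*sqrt(2802)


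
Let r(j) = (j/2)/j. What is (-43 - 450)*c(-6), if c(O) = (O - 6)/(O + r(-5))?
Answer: -11832/11 ≈ -1075.6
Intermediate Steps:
r(j) = ½ (r(j) = (j*(½))/j = (j/2)/j = ½)
c(O) = (-6 + O)/(½ + O) (c(O) = (O - 6)/(O + ½) = (-6 + O)/(½ + O))
(-43 - 450)*c(-6) = (-43 - 450)*(2*(-6 - 6)/(1 + 2*(-6))) = -986*(-12)/(1 - 12) = -986*(-12)/(-11) = -986*(-1)*(-12)/11 = -493*24/11 = -11832/11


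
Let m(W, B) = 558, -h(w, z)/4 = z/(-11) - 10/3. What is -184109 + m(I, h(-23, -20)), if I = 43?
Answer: -183551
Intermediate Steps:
h(w, z) = 40/3 + 4*z/11 (h(w, z) = -4*(z/(-11) - 10/3) = -4*(z*(-1/11) - 10*⅓) = -4*(-z/11 - 10/3) = -4*(-10/3 - z/11) = 40/3 + 4*z/11)
-184109 + m(I, h(-23, -20)) = -184109 + 558 = -183551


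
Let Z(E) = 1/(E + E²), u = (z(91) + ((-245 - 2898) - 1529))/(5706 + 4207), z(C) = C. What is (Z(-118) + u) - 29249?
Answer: -4003048557995/136858878 ≈ -29249.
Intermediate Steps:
u = -4581/9913 (u = (91 + ((-245 - 2898) - 1529))/(5706 + 4207) = (91 + (-3143 - 1529))/9913 = (91 - 4672)*(1/9913) = -4581*1/9913 = -4581/9913 ≈ -0.46212)
(Z(-118) + u) - 29249 = (1/((-118)*(1 - 118)) - 4581/9913) - 29249 = (-1/118/(-117) - 4581/9913) - 29249 = (-1/118*(-1/117) - 4581/9913) - 29249 = (1/13806 - 4581/9913) - 29249 = -63235373/136858878 - 29249 = -4003048557995/136858878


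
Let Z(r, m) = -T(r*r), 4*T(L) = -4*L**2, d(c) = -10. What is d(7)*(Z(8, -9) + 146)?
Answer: -42420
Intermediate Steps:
T(L) = -L**2 (T(L) = (-4*L**2)/4 = -L**2)
Z(r, m) = r**4 (Z(r, m) = -(-1)*(r*r)**2 = -(-1)*(r**2)**2 = -(-1)*r**4 = r**4)
d(7)*(Z(8, -9) + 146) = -10*(8**4 + 146) = -10*(4096 + 146) = -10*4242 = -42420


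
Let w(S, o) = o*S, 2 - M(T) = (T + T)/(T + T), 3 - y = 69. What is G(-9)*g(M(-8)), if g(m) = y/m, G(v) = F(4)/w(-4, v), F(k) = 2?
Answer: -11/3 ≈ -3.6667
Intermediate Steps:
y = -66 (y = 3 - 1*69 = 3 - 69 = -66)
M(T) = 1 (M(T) = 2 - (T + T)/(T + T) = 2 - 2*T/(2*T) = 2 - 2*T*1/(2*T) = 2 - 1*1 = 2 - 1 = 1)
w(S, o) = S*o
G(v) = -1/(2*v) (G(v) = 2/((-4*v)) = 2*(-1/(4*v)) = -1/(2*v))
g(m) = -66/m
G(-9)*g(M(-8)) = (-1/2/(-9))*(-66/1) = (-1/2*(-1/9))*(-66*1) = (1/18)*(-66) = -11/3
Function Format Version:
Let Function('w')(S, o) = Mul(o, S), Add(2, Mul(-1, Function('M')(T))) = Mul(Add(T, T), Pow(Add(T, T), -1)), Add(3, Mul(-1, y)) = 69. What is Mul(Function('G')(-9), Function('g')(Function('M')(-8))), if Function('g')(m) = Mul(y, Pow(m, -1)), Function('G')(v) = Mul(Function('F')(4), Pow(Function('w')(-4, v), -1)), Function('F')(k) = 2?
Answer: Rational(-11, 3) ≈ -3.6667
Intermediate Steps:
y = -66 (y = Add(3, Mul(-1, 69)) = Add(3, -69) = -66)
Function('M')(T) = 1 (Function('M')(T) = Add(2, Mul(-1, Mul(Add(T, T), Pow(Add(T, T), -1)))) = Add(2, Mul(-1, Mul(Mul(2, T), Pow(Mul(2, T), -1)))) = Add(2, Mul(-1, Mul(Mul(2, T), Mul(Rational(1, 2), Pow(T, -1))))) = Add(2, Mul(-1, 1)) = Add(2, -1) = 1)
Function('w')(S, o) = Mul(S, o)
Function('G')(v) = Mul(Rational(-1, 2), Pow(v, -1)) (Function('G')(v) = Mul(2, Pow(Mul(-4, v), -1)) = Mul(2, Mul(Rational(-1, 4), Pow(v, -1))) = Mul(Rational(-1, 2), Pow(v, -1)))
Function('g')(m) = Mul(-66, Pow(m, -1))
Mul(Function('G')(-9), Function('g')(Function('M')(-8))) = Mul(Mul(Rational(-1, 2), Pow(-9, -1)), Mul(-66, Pow(1, -1))) = Mul(Mul(Rational(-1, 2), Rational(-1, 9)), Mul(-66, 1)) = Mul(Rational(1, 18), -66) = Rational(-11, 3)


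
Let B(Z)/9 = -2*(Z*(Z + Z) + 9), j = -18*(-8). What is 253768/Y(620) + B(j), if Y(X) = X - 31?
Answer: -439527794/589 ≈ -7.4623e+5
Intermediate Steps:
Y(X) = -31 + X
j = 144
B(Z) = -162 - 36*Z² (B(Z) = 9*(-2*(Z*(Z + Z) + 9)) = 9*(-2*(Z*(2*Z) + 9)) = 9*(-2*(2*Z² + 9)) = 9*(-2*(9 + 2*Z²)) = 9*(-18 - 4*Z²) = -162 - 36*Z²)
253768/Y(620) + B(j) = 253768/(-31 + 620) + (-162 - 36*144²) = 253768/589 + (-162 - 36*20736) = 253768*(1/589) + (-162 - 746496) = 253768/589 - 746658 = -439527794/589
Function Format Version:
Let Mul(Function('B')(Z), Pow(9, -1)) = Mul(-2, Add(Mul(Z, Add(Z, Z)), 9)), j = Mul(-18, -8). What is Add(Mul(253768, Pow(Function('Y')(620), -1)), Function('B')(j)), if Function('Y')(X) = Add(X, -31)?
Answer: Rational(-439527794, 589) ≈ -7.4623e+5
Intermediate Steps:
Function('Y')(X) = Add(-31, X)
j = 144
Function('B')(Z) = Add(-162, Mul(-36, Pow(Z, 2))) (Function('B')(Z) = Mul(9, Mul(-2, Add(Mul(Z, Add(Z, Z)), 9))) = Mul(9, Mul(-2, Add(Mul(Z, Mul(2, Z)), 9))) = Mul(9, Mul(-2, Add(Mul(2, Pow(Z, 2)), 9))) = Mul(9, Mul(-2, Add(9, Mul(2, Pow(Z, 2))))) = Mul(9, Add(-18, Mul(-4, Pow(Z, 2)))) = Add(-162, Mul(-36, Pow(Z, 2))))
Add(Mul(253768, Pow(Function('Y')(620), -1)), Function('B')(j)) = Add(Mul(253768, Pow(Add(-31, 620), -1)), Add(-162, Mul(-36, Pow(144, 2)))) = Add(Mul(253768, Pow(589, -1)), Add(-162, Mul(-36, 20736))) = Add(Mul(253768, Rational(1, 589)), Add(-162, -746496)) = Add(Rational(253768, 589), -746658) = Rational(-439527794, 589)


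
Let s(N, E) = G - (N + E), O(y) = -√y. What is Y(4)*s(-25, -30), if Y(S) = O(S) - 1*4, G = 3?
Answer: -348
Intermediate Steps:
s(N, E) = 3 - E - N (s(N, E) = 3 - (N + E) = 3 - (E + N) = 3 + (-E - N) = 3 - E - N)
Y(S) = -4 - √S (Y(S) = -√S - 1*4 = -√S - 4 = -4 - √S)
Y(4)*s(-25, -30) = (-4 - √4)*(3 - 1*(-30) - 1*(-25)) = (-4 - 1*2)*(3 + 30 + 25) = (-4 - 2)*58 = -6*58 = -348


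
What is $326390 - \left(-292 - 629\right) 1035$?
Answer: $1279625$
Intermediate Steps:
$326390 - \left(-292 - 629\right) 1035 = 326390 - \left(-921\right) 1035 = 326390 - -953235 = 326390 + 953235 = 1279625$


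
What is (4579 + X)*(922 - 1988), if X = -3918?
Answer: -704626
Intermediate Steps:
(4579 + X)*(922 - 1988) = (4579 - 3918)*(922 - 1988) = 661*(-1066) = -704626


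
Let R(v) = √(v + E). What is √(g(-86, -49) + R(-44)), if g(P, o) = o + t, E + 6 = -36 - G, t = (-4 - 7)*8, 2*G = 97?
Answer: √(-548 + 2*I*√538)/2 ≈ 0.49497 + 11.715*I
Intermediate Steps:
G = 97/2 (G = (½)*97 = 97/2 ≈ 48.500)
t = -88 (t = -11*8 = -88)
E = -181/2 (E = -6 + (-36 - 1*97/2) = -6 + (-36 - 97/2) = -6 - 169/2 = -181/2 ≈ -90.500)
g(P, o) = -88 + o (g(P, o) = o - 88 = -88 + o)
R(v) = √(-181/2 + v) (R(v) = √(v - 181/2) = √(-181/2 + v))
√(g(-86, -49) + R(-44)) = √((-88 - 49) + √(-362 + 4*(-44))/2) = √(-137 + √(-362 - 176)/2) = √(-137 + √(-538)/2) = √(-137 + (I*√538)/2) = √(-137 + I*√538/2)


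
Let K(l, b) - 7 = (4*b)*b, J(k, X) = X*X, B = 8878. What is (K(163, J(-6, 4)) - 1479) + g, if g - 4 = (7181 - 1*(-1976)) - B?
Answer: -165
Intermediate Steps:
J(k, X) = X²
K(l, b) = 7 + 4*b² (K(l, b) = 7 + (4*b)*b = 7 + 4*b²)
g = 283 (g = 4 + ((7181 - 1*(-1976)) - 1*8878) = 4 + ((7181 + 1976) - 8878) = 4 + (9157 - 8878) = 4 + 279 = 283)
(K(163, J(-6, 4)) - 1479) + g = ((7 + 4*(4²)²) - 1479) + 283 = ((7 + 4*16²) - 1479) + 283 = ((7 + 4*256) - 1479) + 283 = ((7 + 1024) - 1479) + 283 = (1031 - 1479) + 283 = -448 + 283 = -165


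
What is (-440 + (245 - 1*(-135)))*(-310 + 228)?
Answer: 4920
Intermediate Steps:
(-440 + (245 - 1*(-135)))*(-310 + 228) = (-440 + (245 + 135))*(-82) = (-440 + 380)*(-82) = -60*(-82) = 4920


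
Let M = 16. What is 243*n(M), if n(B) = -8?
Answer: -1944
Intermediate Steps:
243*n(M) = 243*(-8) = -1944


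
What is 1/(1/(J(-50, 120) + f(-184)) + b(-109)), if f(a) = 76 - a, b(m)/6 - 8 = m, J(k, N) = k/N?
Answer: -3115/1887678 ≈ -0.0016502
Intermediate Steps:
b(m) = 48 + 6*m
1/(1/(J(-50, 120) + f(-184)) + b(-109)) = 1/(1/(-50/120 + (76 - 1*(-184))) + (48 + 6*(-109))) = 1/(1/(-50*1/120 + (76 + 184)) + (48 - 654)) = 1/(1/(-5/12 + 260) - 606) = 1/(1/(3115/12) - 606) = 1/(12/3115 - 606) = 1/(-1887678/3115) = -3115/1887678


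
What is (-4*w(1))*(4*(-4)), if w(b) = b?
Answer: 64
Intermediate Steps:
(-4*w(1))*(4*(-4)) = (-4*1)*(4*(-4)) = -4*(-16) = 64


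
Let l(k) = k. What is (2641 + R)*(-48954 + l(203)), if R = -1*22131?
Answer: 950156990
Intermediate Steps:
R = -22131
(2641 + R)*(-48954 + l(203)) = (2641 - 22131)*(-48954 + 203) = -19490*(-48751) = 950156990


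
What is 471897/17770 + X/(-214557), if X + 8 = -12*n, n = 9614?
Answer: 103299036149/3812677890 ≈ 27.094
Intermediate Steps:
X = -115376 (X = -8 - 12*9614 = -8 - 115368 = -115376)
471897/17770 + X/(-214557) = 471897/17770 - 115376/(-214557) = 471897*(1/17770) - 115376*(-1/214557) = 471897/17770 + 115376/214557 = 103299036149/3812677890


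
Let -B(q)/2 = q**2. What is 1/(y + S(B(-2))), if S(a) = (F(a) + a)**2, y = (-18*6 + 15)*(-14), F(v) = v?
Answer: 1/1558 ≈ 0.00064185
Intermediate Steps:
B(q) = -2*q**2
y = 1302 (y = (-108 + 15)*(-14) = -93*(-14) = 1302)
S(a) = 4*a**2 (S(a) = (a + a)**2 = (2*a)**2 = 4*a**2)
1/(y + S(B(-2))) = 1/(1302 + 4*(-2*(-2)**2)**2) = 1/(1302 + 4*(-2*4)**2) = 1/(1302 + 4*(-8)**2) = 1/(1302 + 4*64) = 1/(1302 + 256) = 1/1558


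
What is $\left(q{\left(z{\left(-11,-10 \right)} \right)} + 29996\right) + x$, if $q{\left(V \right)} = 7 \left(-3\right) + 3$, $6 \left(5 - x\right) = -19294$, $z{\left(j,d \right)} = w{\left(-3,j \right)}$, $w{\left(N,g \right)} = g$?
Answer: $\frac{99596}{3} \approx 33199.0$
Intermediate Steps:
$z{\left(j,d \right)} = j$
$x = \frac{9662}{3}$ ($x = 5 - - \frac{9647}{3} = 5 + \frac{9647}{3} = \frac{9662}{3} \approx 3220.7$)
$q{\left(V \right)} = -18$ ($q{\left(V \right)} = -21 + 3 = -18$)
$\left(q{\left(z{\left(-11,-10 \right)} \right)} + 29996\right) + x = \left(-18 + 29996\right) + \frac{9662}{3} = 29978 + \frac{9662}{3} = \frac{99596}{3}$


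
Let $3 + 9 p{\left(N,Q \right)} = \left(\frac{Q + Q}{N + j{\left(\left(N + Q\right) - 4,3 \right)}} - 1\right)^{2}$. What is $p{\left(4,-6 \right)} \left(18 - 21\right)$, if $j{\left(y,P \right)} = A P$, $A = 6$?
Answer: $\frac{74}{363} \approx 0.20386$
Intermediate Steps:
$j{\left(y,P \right)} = 6 P$
$p{\left(N,Q \right)} = - \frac{1}{3} + \frac{\left(-1 + \frac{2 Q}{18 + N}\right)^{2}}{9}$ ($p{\left(N,Q \right)} = - \frac{1}{3} + \frac{\left(\frac{Q + Q}{N + 6 \cdot 3} - 1\right)^{2}}{9} = - \frac{1}{3} + \frac{\left(\frac{2 Q}{N + 18} - 1\right)^{2}}{9} = - \frac{1}{3} + \frac{\left(\frac{2 Q}{18 + N} - 1\right)^{2}}{9} = - \frac{1}{3} + \frac{\left(-1 + \frac{2 Q}{18 + N}\right)^{2}}{9}$)
$p{\left(4,-6 \right)} \left(18 - 21\right) = \left(- \frac{1}{3} + \frac{\left(18 + 4 - -12\right)^{2}}{9 \left(18 + 4\right)^{2}}\right) \left(18 - 21\right) = \left(- \frac{1}{3} + \frac{\left(18 + 4 + 12\right)^{2}}{9 \cdot 484}\right) \left(-3\right) = \left(- \frac{1}{3} + \frac{1}{9} \cdot \frac{1}{484} \cdot 34^{2}\right) \left(-3\right) = \left(- \frac{1}{3} + \frac{1}{9} \cdot \frac{1}{484} \cdot 1156\right) \left(-3\right) = \left(- \frac{1}{3} + \frac{289}{1089}\right) \left(-3\right) = \left(- \frac{74}{1089}\right) \left(-3\right) = \frac{74}{363}$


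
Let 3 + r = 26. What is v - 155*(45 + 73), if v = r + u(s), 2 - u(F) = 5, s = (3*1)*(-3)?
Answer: -18270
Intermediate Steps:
r = 23 (r = -3 + 26 = 23)
s = -9 (s = 3*(-3) = -9)
u(F) = -3 (u(F) = 2 - 1*5 = 2 - 5 = -3)
v = 20 (v = 23 - 3 = 20)
v - 155*(45 + 73) = 20 - 155*(45 + 73) = 20 - 155*118 = 20 - 18290 = -18270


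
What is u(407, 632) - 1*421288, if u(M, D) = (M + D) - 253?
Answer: -420502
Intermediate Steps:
u(M, D) = -253 + D + M (u(M, D) = (D + M) - 253 = -253 + D + M)
u(407, 632) - 1*421288 = (-253 + 632 + 407) - 1*421288 = 786 - 421288 = -420502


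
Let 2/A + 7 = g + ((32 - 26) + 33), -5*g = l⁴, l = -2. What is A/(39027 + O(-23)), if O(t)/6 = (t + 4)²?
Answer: 5/2965896 ≈ 1.6858e-6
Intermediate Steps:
g = -16/5 (g = -⅕*(-2)⁴ = -⅕*16 = -16/5 ≈ -3.2000)
O(t) = 6*(4 + t)² (O(t) = 6*(t + 4)² = 6*(4 + t)²)
A = 5/72 (A = 2/(-7 + (-16/5 + ((32 - 26) + 33))) = 2/(-7 + (-16/5 + (6 + 33))) = 2/(-7 + (-16/5 + 39)) = 2/(-7 + 179/5) = 2/(144/5) = 2*(5/144) = 5/72 ≈ 0.069444)
A/(39027 + O(-23)) = 5/(72*(39027 + 6*(4 - 23)²)) = 5/(72*(39027 + 6*(-19)²)) = 5/(72*(39027 + 6*361)) = 5/(72*(39027 + 2166)) = (5/72)/41193 = (5/72)*(1/41193) = 5/2965896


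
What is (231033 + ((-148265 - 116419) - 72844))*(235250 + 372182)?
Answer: -64688470840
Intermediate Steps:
(231033 + ((-148265 - 116419) - 72844))*(235250 + 372182) = (231033 + (-264684 - 72844))*607432 = (231033 - 337528)*607432 = -106495*607432 = -64688470840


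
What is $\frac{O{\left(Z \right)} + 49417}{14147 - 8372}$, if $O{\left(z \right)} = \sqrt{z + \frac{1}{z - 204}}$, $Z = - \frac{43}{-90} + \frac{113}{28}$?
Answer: $\frac{49417}{5775} + \frac{\sqrt{12561364135270405}}{304828350750} \approx 8.5574$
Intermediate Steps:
$Z = \frac{5687}{1260}$ ($Z = \left(-43\right) \left(- \frac{1}{90}\right) + 113 \cdot \frac{1}{28} = \frac{43}{90} + \frac{113}{28} = \frac{5687}{1260} \approx 4.5135$)
$O{\left(z \right)} = \sqrt{z + \frac{1}{-204 + z}}$
$\frac{O{\left(Z \right)} + 49417}{14147 - 8372} = \frac{\sqrt{\frac{1 + \frac{5687 \left(-204 + \frac{5687}{1260}\right)}{1260}}{-204 + \frac{5687}{1260}}} + 49417}{14147 - 8372} = \frac{\sqrt{\frac{1 + \frac{5687}{1260} \left(- \frac{251353}{1260}\right)}{- \frac{251353}{1260}}} + 49417}{5775} = \left(\sqrt{- \frac{1260 \left(1 - \frac{1429444511}{1587600}\right)}{251353}} + 49417\right) \frac{1}{5775} = \left(\sqrt{\left(- \frac{1260}{251353}\right) \left(- \frac{1427856911}{1587600}\right)} + 49417\right) \frac{1}{5775} = \left(\sqrt{\frac{1427856911}{316704780}} + 49417\right) \frac{1}{5775} = \left(\frac{\sqrt{12561364135270405}}{52784130} + 49417\right) \frac{1}{5775} = \left(49417 + \frac{\sqrt{12561364135270405}}{52784130}\right) \frac{1}{5775} = \frac{49417}{5775} + \frac{\sqrt{12561364135270405}}{304828350750}$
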